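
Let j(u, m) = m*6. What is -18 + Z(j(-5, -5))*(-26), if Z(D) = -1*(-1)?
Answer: -44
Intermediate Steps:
j(u, m) = 6*m
Z(D) = 1
-18 + Z(j(-5, -5))*(-26) = -18 + 1*(-26) = -18 - 26 = -44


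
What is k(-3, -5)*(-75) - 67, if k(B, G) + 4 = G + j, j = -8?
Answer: 1208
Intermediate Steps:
k(B, G) = -12 + G (k(B, G) = -4 + (G - 8) = -4 + (-8 + G) = -12 + G)
k(-3, -5)*(-75) - 67 = (-12 - 5)*(-75) - 67 = -17*(-75) - 67 = 1275 - 67 = 1208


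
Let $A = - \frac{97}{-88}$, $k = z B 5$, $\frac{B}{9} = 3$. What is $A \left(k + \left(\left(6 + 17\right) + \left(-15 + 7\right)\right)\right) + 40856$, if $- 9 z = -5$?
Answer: $\frac{1802029}{44} \approx 40955.0$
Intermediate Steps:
$z = \frac{5}{9}$ ($z = \left(- \frac{1}{9}\right) \left(-5\right) = \frac{5}{9} \approx 0.55556$)
$B = 27$ ($B = 9 \cdot 3 = 27$)
$k = 75$ ($k = \frac{5}{9} \cdot 27 \cdot 5 = 15 \cdot 5 = 75$)
$A = \frac{97}{88}$ ($A = \left(-97\right) \left(- \frac{1}{88}\right) = \frac{97}{88} \approx 1.1023$)
$A \left(k + \left(\left(6 + 17\right) + \left(-15 + 7\right)\right)\right) + 40856 = \frac{97 \left(75 + \left(\left(6 + 17\right) + \left(-15 + 7\right)\right)\right)}{88} + 40856 = \frac{97 \left(75 + \left(23 - 8\right)\right)}{88} + 40856 = \frac{97 \left(75 + 15\right)}{88} + 40856 = \frac{97}{88} \cdot 90 + 40856 = \frac{4365}{44} + 40856 = \frac{1802029}{44}$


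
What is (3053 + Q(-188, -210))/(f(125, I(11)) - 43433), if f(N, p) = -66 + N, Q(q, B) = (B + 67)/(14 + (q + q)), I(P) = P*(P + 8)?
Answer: -368443/5233796 ≈ -0.070397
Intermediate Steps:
I(P) = P*(8 + P)
Q(q, B) = (67 + B)/(14 + 2*q)
(3053 + Q(-188, -210))/(f(125, I(11)) - 43433) = (3053 + (67 - 210)/(2*(7 - 188)))/((-66 + 125) - 43433) = (3053 + (1/2)*(-143)/(-181))/(59 - 43433) = (3053 + (1/2)*(-1/181)*(-143))/(-43374) = (3053 + 143/362)*(-1/43374) = (1105329/362)*(-1/43374) = -368443/5233796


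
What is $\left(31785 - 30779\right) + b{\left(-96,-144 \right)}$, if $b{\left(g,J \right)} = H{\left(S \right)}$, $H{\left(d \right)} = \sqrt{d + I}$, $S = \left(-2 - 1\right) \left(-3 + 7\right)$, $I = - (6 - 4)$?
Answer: $1006 + i \sqrt{14} \approx 1006.0 + 3.7417 i$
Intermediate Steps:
$I = -2$ ($I = \left(-1\right) 2 = -2$)
$S = -12$ ($S = \left(-3\right) 4 = -12$)
$H{\left(d \right)} = \sqrt{-2 + d}$ ($H{\left(d \right)} = \sqrt{d - 2} = \sqrt{-2 + d}$)
$b{\left(g,J \right)} = i \sqrt{14}$ ($b{\left(g,J \right)} = \sqrt{-2 - 12} = \sqrt{-14} = i \sqrt{14}$)
$\left(31785 - 30779\right) + b{\left(-96,-144 \right)} = \left(31785 - 30779\right) + i \sqrt{14} = 1006 + i \sqrt{14}$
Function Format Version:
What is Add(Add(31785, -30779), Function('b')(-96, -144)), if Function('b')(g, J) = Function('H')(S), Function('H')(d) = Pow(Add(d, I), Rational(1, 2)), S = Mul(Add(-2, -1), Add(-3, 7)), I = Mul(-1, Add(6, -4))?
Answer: Add(1006, Mul(I, Pow(14, Rational(1, 2)))) ≈ Add(1006.0, Mul(3.7417, I))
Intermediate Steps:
I = -2 (I = Mul(-1, 2) = -2)
S = -12 (S = Mul(-3, 4) = -12)
Function('H')(d) = Pow(Add(-2, d), Rational(1, 2)) (Function('H')(d) = Pow(Add(d, -2), Rational(1, 2)) = Pow(Add(-2, d), Rational(1, 2)))
Function('b')(g, J) = Mul(I, Pow(14, Rational(1, 2))) (Function('b')(g, J) = Pow(Add(-2, -12), Rational(1, 2)) = Pow(-14, Rational(1, 2)) = Mul(I, Pow(14, Rational(1, 2))))
Add(Add(31785, -30779), Function('b')(-96, -144)) = Add(Add(31785, -30779), Mul(I, Pow(14, Rational(1, 2)))) = Add(1006, Mul(I, Pow(14, Rational(1, 2))))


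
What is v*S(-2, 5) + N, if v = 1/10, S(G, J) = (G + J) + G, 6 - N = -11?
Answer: 171/10 ≈ 17.100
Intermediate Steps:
N = 17 (N = 6 - 1*(-11) = 6 + 11 = 17)
S(G, J) = J + 2*G
v = ⅒ ≈ 0.10000
v*S(-2, 5) + N = (5 + 2*(-2))/10 + 17 = (5 - 4)/10 + 17 = (⅒)*1 + 17 = ⅒ + 17 = 171/10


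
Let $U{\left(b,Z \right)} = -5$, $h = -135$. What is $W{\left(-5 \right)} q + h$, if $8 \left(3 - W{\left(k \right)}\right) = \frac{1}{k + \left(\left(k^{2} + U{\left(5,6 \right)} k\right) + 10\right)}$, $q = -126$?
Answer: $- \frac{112797}{220} \approx -512.71$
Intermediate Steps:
$W{\left(k \right)} = 3 - \frac{1}{8 \left(10 + k^{2} - 4 k\right)}$ ($W{\left(k \right)} = 3 - \frac{1}{8 \left(k + \left(\left(k^{2} - 5 k\right) + 10\right)\right)} = 3 - \frac{1}{8 \left(k + \left(10 + k^{2} - 5 k\right)\right)} = 3 - \frac{1}{8 \left(10 + k^{2} - 4 k\right)}$)
$W{\left(-5 \right)} q + h = \frac{239 - -480 + 24 \left(-5\right)^{2}}{8 \left(10 + \left(-5\right)^{2} - -20\right)} \left(-126\right) - 135 = \frac{239 + 480 + 24 \cdot 25}{8 \left(10 + 25 + 20\right)} \left(-126\right) - 135 = \frac{239 + 480 + 600}{8 \cdot 55} \left(-126\right) - 135 = \frac{1}{8} \cdot \frac{1}{55} \cdot 1319 \left(-126\right) - 135 = \frac{1319}{440} \left(-126\right) - 135 = - \frac{83097}{220} - 135 = - \frac{112797}{220}$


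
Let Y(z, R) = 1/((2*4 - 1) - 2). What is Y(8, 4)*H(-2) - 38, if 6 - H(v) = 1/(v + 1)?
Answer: -183/5 ≈ -36.600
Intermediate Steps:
H(v) = 6 - 1/(1 + v) (H(v) = 6 - 1/(v + 1) = 6 - 1/(1 + v))
Y(z, R) = ⅕ (Y(z, R) = 1/((8 - 1) - 2) = 1/(7 - 2) = 1/5 = ⅕)
Y(8, 4)*H(-2) - 38 = ((5 + 6*(-2))/(1 - 2))/5 - 38 = ((5 - 12)/(-1))/5 - 38 = (-1*(-7))/5 - 38 = (⅕)*7 - 38 = 7/5 - 38 = -183/5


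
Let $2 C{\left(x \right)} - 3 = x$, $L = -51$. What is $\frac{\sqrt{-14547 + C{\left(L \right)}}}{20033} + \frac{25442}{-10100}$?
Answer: $- \frac{12721}{5050} + \frac{3 i \sqrt{1619}}{20033} \approx -2.519 + 0.0060256 i$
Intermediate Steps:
$C{\left(x \right)} = \frac{3}{2} + \frac{x}{2}$
$\frac{\sqrt{-14547 + C{\left(L \right)}}}{20033} + \frac{25442}{-10100} = \frac{\sqrt{-14547 + \left(\frac{3}{2} + \frac{1}{2} \left(-51\right)\right)}}{20033} + \frac{25442}{-10100} = \sqrt{-14547 + \left(\frac{3}{2} - \frac{51}{2}\right)} \frac{1}{20033} + 25442 \left(- \frac{1}{10100}\right) = \sqrt{-14547 - 24} \cdot \frac{1}{20033} - \frac{12721}{5050} = \sqrt{-14571} \cdot \frac{1}{20033} - \frac{12721}{5050} = 3 i \sqrt{1619} \cdot \frac{1}{20033} - \frac{12721}{5050} = \frac{3 i \sqrt{1619}}{20033} - \frac{12721}{5050} = - \frac{12721}{5050} + \frac{3 i \sqrt{1619}}{20033}$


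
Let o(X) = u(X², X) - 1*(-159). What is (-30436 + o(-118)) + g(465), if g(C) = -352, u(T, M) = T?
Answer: -16705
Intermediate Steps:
o(X) = 159 + X² (o(X) = X² - 1*(-159) = X² + 159 = 159 + X²)
(-30436 + o(-118)) + g(465) = (-30436 + (159 + (-118)²)) - 352 = (-30436 + (159 + 13924)) - 352 = (-30436 + 14083) - 352 = -16353 - 352 = -16705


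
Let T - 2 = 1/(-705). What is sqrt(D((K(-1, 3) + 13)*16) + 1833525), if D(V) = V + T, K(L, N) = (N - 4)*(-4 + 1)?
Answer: sqrt(911435994870)/705 ≈ 1354.2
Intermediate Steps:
K(L, N) = 12 - 3*N (K(L, N) = (-4 + N)*(-3) = 12 - 3*N)
T = 1409/705 (T = 2 + 1/(-705) = 2 - 1/705 = 1409/705 ≈ 1.9986)
D(V) = 1409/705 + V (D(V) = V + 1409/705 = 1409/705 + V)
sqrt(D((K(-1, 3) + 13)*16) + 1833525) = sqrt((1409/705 + ((12 - 3*3) + 13)*16) + 1833525) = sqrt((1409/705 + ((12 - 9) + 13)*16) + 1833525) = sqrt((1409/705 + (3 + 13)*16) + 1833525) = sqrt((1409/705 + 16*16) + 1833525) = sqrt((1409/705 + 256) + 1833525) = sqrt(181889/705 + 1833525) = sqrt(1292817014/705) = sqrt(911435994870)/705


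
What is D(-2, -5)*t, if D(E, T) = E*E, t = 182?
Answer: 728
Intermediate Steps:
D(E, T) = E²
D(-2, -5)*t = (-2)²*182 = 4*182 = 728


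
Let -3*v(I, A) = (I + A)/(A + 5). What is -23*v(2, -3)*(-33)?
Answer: 253/2 ≈ 126.50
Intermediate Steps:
v(I, A) = -(A + I)/(3*(5 + A)) (v(I, A) = -(I + A)/(3*(A + 5)) = -(A + I)/(3*(5 + A)))
-23*v(2, -3)*(-33) = -23*(-1*(-3) - 1*2)/(3*(5 - 3))*(-33) = -23*(3 - 2)/(3*2)*(-33) = -23/(3*2)*(-33) = -23*⅙*(-33) = -23/6*(-33) = 253/2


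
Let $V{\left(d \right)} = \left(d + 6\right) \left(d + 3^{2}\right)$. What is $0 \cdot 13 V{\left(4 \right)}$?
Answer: $0$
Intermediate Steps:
$V{\left(d \right)} = \left(6 + d\right) \left(9 + d\right)$ ($V{\left(d \right)} = \left(6 + d\right) \left(d + 9\right) = \left(6 + d\right) \left(9 + d\right)$)
$0 \cdot 13 V{\left(4 \right)} = 0 \cdot 13 \left(54 + 4^{2} + 15 \cdot 4\right) = 0 \left(54 + 16 + 60\right) = 0 \cdot 130 = 0$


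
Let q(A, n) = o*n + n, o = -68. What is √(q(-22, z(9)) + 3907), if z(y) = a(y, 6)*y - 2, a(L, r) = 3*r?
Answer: 3*I*√757 ≈ 82.541*I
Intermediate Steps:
z(y) = -2 + 18*y (z(y) = (3*6)*y - 2 = 18*y - 2 = -2 + 18*y)
q(A, n) = -67*n (q(A, n) = -68*n + n = -67*n)
√(q(-22, z(9)) + 3907) = √(-67*(-2 + 18*9) + 3907) = √(-67*(-2 + 162) + 3907) = √(-67*160 + 3907) = √(-10720 + 3907) = √(-6813) = 3*I*√757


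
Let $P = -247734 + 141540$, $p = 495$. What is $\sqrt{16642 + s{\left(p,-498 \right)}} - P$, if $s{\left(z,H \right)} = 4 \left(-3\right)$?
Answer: $106194 + \sqrt{16630} \approx 1.0632 \cdot 10^{5}$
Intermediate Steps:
$s{\left(z,H \right)} = -12$
$P = -106194$
$\sqrt{16642 + s{\left(p,-498 \right)}} - P = \sqrt{16642 - 12} - -106194 = \sqrt{16630} + 106194 = 106194 + \sqrt{16630}$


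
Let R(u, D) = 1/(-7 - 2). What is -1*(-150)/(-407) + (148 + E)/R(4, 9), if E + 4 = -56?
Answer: -322494/407 ≈ -792.37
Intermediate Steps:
E = -60 (E = -4 - 56 = -60)
R(u, D) = -⅑ (R(u, D) = 1/(-9) = -⅑)
-1*(-150)/(-407) + (148 + E)/R(4, 9) = -1*(-150)/(-407) + (148 - 60)/(-⅑) = 150*(-1/407) + 88*(-9) = -150/407 - 792 = -322494/407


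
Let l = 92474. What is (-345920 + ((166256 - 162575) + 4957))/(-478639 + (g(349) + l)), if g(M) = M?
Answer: 168641/192908 ≈ 0.87420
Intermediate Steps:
(-345920 + ((166256 - 162575) + 4957))/(-478639 + (g(349) + l)) = (-345920 + ((166256 - 162575) + 4957))/(-478639 + (349 + 92474)) = (-345920 + (3681 + 4957))/(-478639 + 92823) = (-345920 + 8638)/(-385816) = -337282*(-1/385816) = 168641/192908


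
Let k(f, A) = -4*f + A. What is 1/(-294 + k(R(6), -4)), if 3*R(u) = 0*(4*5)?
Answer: -1/298 ≈ -0.0033557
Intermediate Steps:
R(u) = 0 (R(u) = (0*(4*5))/3 = (0*20)/3 = (1/3)*0 = 0)
k(f, A) = A - 4*f
1/(-294 + k(R(6), -4)) = 1/(-294 + (-4 - 4*0)) = 1/(-294 + (-4 + 0)) = 1/(-294 - 4) = 1/(-298) = -1/298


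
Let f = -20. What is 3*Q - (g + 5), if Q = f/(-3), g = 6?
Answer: 9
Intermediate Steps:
Q = 20/3 (Q = -20/(-3) = -20*(-⅓) = 20/3 ≈ 6.6667)
3*Q - (g + 5) = 3*(20/3) - (6 + 5) = 20 - 1*11 = 20 - 11 = 9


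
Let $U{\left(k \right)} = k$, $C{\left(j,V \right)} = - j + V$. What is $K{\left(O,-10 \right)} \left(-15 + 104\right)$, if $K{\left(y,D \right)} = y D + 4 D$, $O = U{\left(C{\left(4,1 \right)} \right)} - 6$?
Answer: $4450$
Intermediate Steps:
$C{\left(j,V \right)} = V - j$
$O = -9$ ($O = \left(1 - 4\right) - 6 = -3 - 6 = -9$)
$K{\left(y,D \right)} = 4 D + D y$ ($K{\left(y,D \right)} = D y + 4 D = 4 D + D y$)
$K{\left(O,-10 \right)} \left(-15 + 104\right) = - 10 \left(4 - 9\right) \left(-15 + 104\right) = \left(-10\right) \left(-5\right) 89 = 50 \cdot 89 = 4450$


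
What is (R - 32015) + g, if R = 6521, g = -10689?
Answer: -36183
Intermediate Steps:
(R - 32015) + g = (6521 - 32015) - 10689 = -25494 - 10689 = -36183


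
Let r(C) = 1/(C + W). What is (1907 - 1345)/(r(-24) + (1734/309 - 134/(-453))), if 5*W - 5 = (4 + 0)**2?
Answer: 865337814/9018223 ≈ 95.954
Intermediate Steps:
W = 21/5 (W = 1 + (4 + 0)**2/5 = 1 + (1/5)*4**2 = 1 + (1/5)*16 = 1 + 16/5 = 21/5 ≈ 4.2000)
r(C) = 1/(21/5 + C) (r(C) = 1/(C + 21/5) = 1/(21/5 + C))
(1907 - 1345)/(r(-24) + (1734/309 - 134/(-453))) = (1907 - 1345)/(5/(21 + 5*(-24)) + (1734/309 - 134/(-453))) = 562/(5/(21 - 120) + (1734*(1/309) - 134*(-1/453))) = 562/(5/(-99) + (578/103 + 134/453)) = 562/(5*(-1/99) + 275636/46659) = 562/(-5/99 + 275636/46659) = 562/(9018223/1539747) = 562*(1539747/9018223) = 865337814/9018223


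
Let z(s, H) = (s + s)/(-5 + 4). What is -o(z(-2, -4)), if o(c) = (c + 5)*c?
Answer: -36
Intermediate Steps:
z(s, H) = -2*s (z(s, H) = (2*s)/(-1) = (2*s)*(-1) = -2*s)
o(c) = c*(5 + c) (o(c) = (5 + c)*c = c*(5 + c))
-o(z(-2, -4)) = -(-2*(-2))*(5 - 2*(-2)) = -4*(5 + 4) = -4*9 = -1*36 = -36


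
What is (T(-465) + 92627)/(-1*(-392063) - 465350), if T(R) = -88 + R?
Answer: -92074/73287 ≈ -1.2563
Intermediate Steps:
(T(-465) + 92627)/(-1*(-392063) - 465350) = ((-88 - 465) + 92627)/(-1*(-392063) - 465350) = (-553 + 92627)/(392063 - 465350) = 92074/(-73287) = 92074*(-1/73287) = -92074/73287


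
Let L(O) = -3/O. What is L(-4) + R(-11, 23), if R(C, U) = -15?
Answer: -57/4 ≈ -14.250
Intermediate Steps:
L(-4) + R(-11, 23) = -3/(-4) - 15 = -3*(-¼) - 15 = ¾ - 15 = -57/4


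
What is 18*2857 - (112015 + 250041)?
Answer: -310630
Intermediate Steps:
18*2857 - (112015 + 250041) = 51426 - 1*362056 = 51426 - 362056 = -310630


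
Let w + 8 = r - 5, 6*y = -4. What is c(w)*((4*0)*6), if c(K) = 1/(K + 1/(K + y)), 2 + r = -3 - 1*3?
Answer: 0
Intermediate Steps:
r = -8 (r = -2 + (-3 - 1*3) = -2 + (-3 - 3) = -2 - 6 = -8)
y = -2/3 (y = (1/6)*(-4) = -2/3 ≈ -0.66667)
w = -21 (w = -8 + (-8 - 5) = -8 - 13 = -21)
c(K) = 1/(K + 1/(-2/3 + K)) (c(K) = 1/(K + 1/(K - 2/3)) = 1/(K + 1/(-2/3 + K)))
c(w)*((4*0)*6) = ((-2 + 3*(-21))/(3 - 2*(-21) + 3*(-21)**2))*((4*0)*6) = ((-2 - 63)/(3 + 42 + 3*441))*(0*6) = (-65/(3 + 42 + 1323))*0 = (-65/1368)*0 = ((1/1368)*(-65))*0 = -65/1368*0 = 0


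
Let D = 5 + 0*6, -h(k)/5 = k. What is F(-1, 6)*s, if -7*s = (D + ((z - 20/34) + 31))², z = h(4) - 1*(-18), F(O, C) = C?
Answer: -1935744/2023 ≈ -956.87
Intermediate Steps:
h(k) = -5*k
z = -2 (z = -5*4 - 1*(-18) = -20 + 18 = -2)
D = 5 (D = 5 + 0 = 5)
s = -322624/2023 (s = -(5 + ((-2 - 20/34) + 31))²/7 = -(5 + ((-2 - 20*1/34) + 31))²/7 = -(5 + ((-2 - 10/17) + 31))²/7 = -(5 + (-44/17 + 31))²/7 = -(5 + 483/17)²/7 = -(568/17)²/7 = -⅐*322624/289 = -322624/2023 ≈ -159.48)
F(-1, 6)*s = 6*(-322624/2023) = -1935744/2023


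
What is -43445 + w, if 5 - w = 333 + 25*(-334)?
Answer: -35423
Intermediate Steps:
w = 8022 (w = 5 - (333 + 25*(-334)) = 5 - (333 - 8350) = 5 - 1*(-8017) = 5 + 8017 = 8022)
-43445 + w = -43445 + 8022 = -35423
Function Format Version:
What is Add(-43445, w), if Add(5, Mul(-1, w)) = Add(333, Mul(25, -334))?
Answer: -35423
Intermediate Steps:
w = 8022 (w = Add(5, Mul(-1, Add(333, Mul(25, -334)))) = Add(5, Mul(-1, Add(333, -8350))) = Add(5, Mul(-1, -8017)) = Add(5, 8017) = 8022)
Add(-43445, w) = Add(-43445, 8022) = -35423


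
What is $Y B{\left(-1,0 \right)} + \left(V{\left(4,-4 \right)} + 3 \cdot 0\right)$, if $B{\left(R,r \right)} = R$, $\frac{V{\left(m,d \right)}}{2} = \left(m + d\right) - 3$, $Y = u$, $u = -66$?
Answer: $60$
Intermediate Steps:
$Y = -66$
$V{\left(m,d \right)} = -6 + 2 d + 2 m$ ($V{\left(m,d \right)} = 2 \left(\left(m + d\right) - 3\right) = 2 \left(\left(d + m\right) - 3\right) = 2 \left(-3 + d + m\right) = -6 + 2 d + 2 m$)
$Y B{\left(-1,0 \right)} + \left(V{\left(4,-4 \right)} + 3 \cdot 0\right) = \left(-66\right) \left(-1\right) + \left(\left(-6 + 2 \left(-4\right) + 2 \cdot 4\right) + 3 \cdot 0\right) = 66 + \left(\left(-6 - 8 + 8\right) + 0\right) = 66 + \left(-6 + 0\right) = 66 - 6 = 60$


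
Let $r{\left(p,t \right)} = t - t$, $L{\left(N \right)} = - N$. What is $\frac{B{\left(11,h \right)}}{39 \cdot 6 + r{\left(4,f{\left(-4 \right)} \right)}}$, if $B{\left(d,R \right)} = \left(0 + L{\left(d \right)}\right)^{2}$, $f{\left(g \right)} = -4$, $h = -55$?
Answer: $\frac{121}{234} \approx 0.51709$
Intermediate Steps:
$r{\left(p,t \right)} = 0$
$B{\left(d,R \right)} = d^{2}$ ($B{\left(d,R \right)} = \left(0 - d\right)^{2} = \left(- d\right)^{2} = d^{2}$)
$\frac{B{\left(11,h \right)}}{39 \cdot 6 + r{\left(4,f{\left(-4 \right)} \right)}} = \frac{11^{2}}{39 \cdot 6 + 0} = \frac{121}{234 + 0} = \frac{121}{234}$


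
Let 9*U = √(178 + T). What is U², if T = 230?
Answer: 136/27 ≈ 5.0370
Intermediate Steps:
U = 2*√102/9 (U = √(178 + 230)/9 = √408/9 = (2*√102)/9 = 2*√102/9 ≈ 2.2443)
U² = (2*√102/9)² = 136/27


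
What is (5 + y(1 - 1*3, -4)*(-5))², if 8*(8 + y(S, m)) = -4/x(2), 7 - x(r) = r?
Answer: 8281/4 ≈ 2070.3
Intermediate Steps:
x(r) = 7 - r
y(S, m) = -81/10 (y(S, m) = -8 + (-4/(7 - 1*2))/8 = -8 + (-4/(7 - 2))/8 = -8 + (-4/5)/8 = -8 + (-4*⅕)/8 = -8 + (⅛)*(-⅘) = -8 - ⅒ = -81/10)
(5 + y(1 - 1*3, -4)*(-5))² = (5 - 81/10*(-5))² = (5 + 81/2)² = (91/2)² = 8281/4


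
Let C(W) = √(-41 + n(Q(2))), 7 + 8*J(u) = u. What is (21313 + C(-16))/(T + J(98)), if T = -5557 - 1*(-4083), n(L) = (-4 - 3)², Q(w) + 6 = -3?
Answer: -170504/11701 - 16*√2/11701 ≈ -14.574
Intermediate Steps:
Q(w) = -9 (Q(w) = -6 - 3 = -9)
J(u) = -7/8 + u/8
n(L) = 49 (n(L) = (-7)² = 49)
T = -1474 (T = -5557 + 4083 = -1474)
C(W) = 2*√2 (C(W) = √(-41 + 49) = √8 = 2*√2)
(21313 + C(-16))/(T + J(98)) = (21313 + 2*√2)/(-1474 + (-7/8 + (⅛)*98)) = (21313 + 2*√2)/(-1474 + (-7/8 + 49/4)) = (21313 + 2*√2)/(-1474 + 91/8) = (21313 + 2*√2)/(-11701/8) = (21313 + 2*√2)*(-8/11701) = -170504/11701 - 16*√2/11701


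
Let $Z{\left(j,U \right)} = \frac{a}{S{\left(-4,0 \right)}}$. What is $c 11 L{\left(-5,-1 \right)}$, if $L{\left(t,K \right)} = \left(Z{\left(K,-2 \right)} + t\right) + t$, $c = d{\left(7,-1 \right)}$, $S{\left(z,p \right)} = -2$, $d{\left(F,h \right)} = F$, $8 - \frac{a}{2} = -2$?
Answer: $-1540$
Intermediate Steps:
$a = 20$ ($a = 16 - -4 = 16 + 4 = 20$)
$Z{\left(j,U \right)} = -10$ ($Z{\left(j,U \right)} = \frac{20}{-2} = 20 \left(- \frac{1}{2}\right) = -10$)
$c = 7$
$L{\left(t,K \right)} = -10 + 2 t$ ($L{\left(t,K \right)} = \left(-10 + t\right) + t = -10 + 2 t$)
$c 11 L{\left(-5,-1 \right)} = 7 \cdot 11 \left(-10 + 2 \left(-5\right)\right) = 77 \left(-10 - 10\right) = 77 \left(-20\right) = -1540$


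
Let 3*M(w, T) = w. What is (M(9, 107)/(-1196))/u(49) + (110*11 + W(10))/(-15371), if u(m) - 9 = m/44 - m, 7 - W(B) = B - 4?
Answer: -619027036/7863634519 ≈ -0.078720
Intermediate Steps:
W(B) = 11 - B (W(B) = 7 - (B - 4) = 7 - (-4 + B) = 7 + (4 - B) = 11 - B)
M(w, T) = w/3
u(m) = 9 - 43*m/44 (u(m) = 9 + (m/44 - m) = 9 - 43*m/44)
(M(9, 107)/(-1196))/u(49) + (110*11 + W(10))/(-15371) = (((1/3)*9)/(-1196))/(9 - 43/44*49) + (110*11 + (11 - 1*10))/(-15371) = (3*(-1/1196))/(9 - 2107/44) + (1210 + (11 - 10))*(-1/15371) = -3/(1196*(-1711/44)) + (1210 + 1)*(-1/15371) = -3/1196*(-44/1711) + 1211*(-1/15371) = 33/511589 - 1211/15371 = -619027036/7863634519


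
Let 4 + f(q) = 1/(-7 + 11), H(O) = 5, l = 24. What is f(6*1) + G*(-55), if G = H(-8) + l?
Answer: -6395/4 ≈ -1598.8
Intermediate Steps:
G = 29 (G = 5 + 24 = 29)
f(q) = -15/4 (f(q) = -4 + 1/(-7 + 11) = -4 + 1/4 = -4 + ¼ = -15/4)
f(6*1) + G*(-55) = -15/4 + 29*(-55) = -15/4 - 1595 = -6395/4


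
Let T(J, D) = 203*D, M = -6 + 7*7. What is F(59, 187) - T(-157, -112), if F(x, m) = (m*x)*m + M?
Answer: 2085950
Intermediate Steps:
M = 43 (M = -6 + 49 = 43)
F(x, m) = 43 + x*m² (F(x, m) = (m*x)*m + 43 = x*m² + 43 = 43 + x*m²)
F(59, 187) - T(-157, -112) = (43 + 59*187²) - 203*(-112) = (43 + 59*34969) - 1*(-22736) = (43 + 2063171) + 22736 = 2063214 + 22736 = 2085950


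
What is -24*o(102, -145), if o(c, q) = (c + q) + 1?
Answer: 1008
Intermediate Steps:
o(c, q) = 1 + c + q
-24*o(102, -145) = -24*(1 + 102 - 145) = -24*(-42) = 1008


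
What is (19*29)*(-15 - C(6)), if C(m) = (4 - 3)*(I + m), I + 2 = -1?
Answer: -9918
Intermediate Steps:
I = -3 (I = -2 - 1 = -3)
C(m) = -3 + m (C(m) = (4 - 3)*(-3 + m) = 1*(-3 + m) = -3 + m)
(19*29)*(-15 - C(6)) = (19*29)*(-15 - (-3 + 6)) = 551*(-15 - 1*3) = 551*(-15 - 3) = 551*(-18) = -9918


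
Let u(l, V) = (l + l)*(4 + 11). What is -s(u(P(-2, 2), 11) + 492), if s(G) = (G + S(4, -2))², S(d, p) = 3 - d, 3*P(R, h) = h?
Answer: -261121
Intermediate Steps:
P(R, h) = h/3
u(l, V) = 30*l (u(l, V) = (2*l)*15 = 30*l)
s(G) = (-1 + G)² (s(G) = (G + (3 - 1*4))² = (G + (3 - 4))² = (G - 1)² = (-1 + G)²)
-s(u(P(-2, 2), 11) + 492) = -(-1 + (30*((⅓)*2) + 492))² = -(-1 + (30*(⅔) + 492))² = -(-1 + (20 + 492))² = -(-1 + 512)² = -1*511² = -1*261121 = -261121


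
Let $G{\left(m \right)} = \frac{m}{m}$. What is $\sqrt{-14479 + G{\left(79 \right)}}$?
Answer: $i \sqrt{14478} \approx 120.32 i$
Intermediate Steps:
$G{\left(m \right)} = 1$
$\sqrt{-14479 + G{\left(79 \right)}} = \sqrt{-14479 + 1} = \sqrt{-14478} = i \sqrt{14478}$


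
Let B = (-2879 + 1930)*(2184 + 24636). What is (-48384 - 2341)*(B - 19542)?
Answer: 1292053098450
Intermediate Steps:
B = -25452180 (B = -949*26820 = -25452180)
(-48384 - 2341)*(B - 19542) = (-48384 - 2341)*(-25452180 - 19542) = -50725*(-25471722) = 1292053098450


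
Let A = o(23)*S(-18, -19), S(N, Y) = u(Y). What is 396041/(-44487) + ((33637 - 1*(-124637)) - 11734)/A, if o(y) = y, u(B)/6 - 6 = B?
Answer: -1204937089/13301613 ≈ -90.586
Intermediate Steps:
u(B) = 36 + 6*B
S(N, Y) = 36 + 6*Y
A = -1794 (A = 23*(36 + 6*(-19)) = 23*(36 - 114) = 23*(-78) = -1794)
396041/(-44487) + ((33637 - 1*(-124637)) - 11734)/A = 396041/(-44487) + ((33637 - 1*(-124637)) - 11734)/(-1794) = 396041*(-1/44487) + ((33637 + 124637) - 11734)*(-1/1794) = -396041/44487 + (158274 - 11734)*(-1/1794) = -396041/44487 + 146540*(-1/1794) = -396041/44487 - 73270/897 = -1204937089/13301613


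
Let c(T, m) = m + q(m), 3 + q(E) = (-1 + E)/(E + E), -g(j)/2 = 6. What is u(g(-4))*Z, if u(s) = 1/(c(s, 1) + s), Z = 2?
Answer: -1/7 ≈ -0.14286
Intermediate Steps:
g(j) = -12 (g(j) = -2*6 = -12)
q(E) = -3 + (-1 + E)/(2*E) (q(E) = -3 + (-1 + E)/(E + E) = -3 + (-1 + E)/((2*E)) = -3 + (-1 + E)*(1/(2*E)) = -3 + (-1 + E)/(2*E))
c(T, m) = m + (-1 - 5*m)/(2*m)
u(s) = 1/(-2 + s) (u(s) = 1/((-5/2 + 1 - 1/2/1) + s) = 1/((-5/2 + 1 - 1/2*1) + s) = 1/((-5/2 + 1 - 1/2) + s) = 1/(-2 + s))
u(g(-4))*Z = 2/(-2 - 12) = 2/(-14) = -1/14*2 = -1/7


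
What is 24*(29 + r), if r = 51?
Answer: 1920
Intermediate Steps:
24*(29 + r) = 24*(29 + 51) = 24*80 = 1920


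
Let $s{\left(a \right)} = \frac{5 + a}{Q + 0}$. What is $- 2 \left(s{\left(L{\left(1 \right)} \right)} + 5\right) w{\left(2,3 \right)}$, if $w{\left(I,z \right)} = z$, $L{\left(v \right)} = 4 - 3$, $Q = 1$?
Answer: $-66$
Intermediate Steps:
$L{\left(v \right)} = 1$
$s{\left(a \right)} = 5 + a$ ($s{\left(a \right)} = \frac{5 + a}{1 + 0} = \frac{5 + a}{1} = \left(5 + a\right) 1 = 5 + a$)
$- 2 \left(s{\left(L{\left(1 \right)} \right)} + 5\right) w{\left(2,3 \right)} = - 2 \left(\left(5 + 1\right) + 5\right) 3 = - 2 \left(6 + 5\right) 3 = \left(-2\right) 11 \cdot 3 = \left(-22\right) 3 = -66$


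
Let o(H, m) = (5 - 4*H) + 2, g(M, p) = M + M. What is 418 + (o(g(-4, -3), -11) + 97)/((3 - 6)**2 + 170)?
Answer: 74958/179 ≈ 418.76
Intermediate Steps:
g(M, p) = 2*M
o(H, m) = 7 - 4*H
418 + (o(g(-4, -3), -11) + 97)/((3 - 6)**2 + 170) = 418 + ((7 - 8*(-4)) + 97)/((3 - 6)**2 + 170) = 418 + ((7 - 4*(-8)) + 97)/((-3)**2 + 170) = 418 + ((7 + 32) + 97)/(9 + 170) = 418 + (39 + 97)/179 = 418 + 136*(1/179) = 418 + 136/179 = 74958/179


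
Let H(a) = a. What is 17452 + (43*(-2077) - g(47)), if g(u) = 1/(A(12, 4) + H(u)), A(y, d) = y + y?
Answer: -5101990/71 ≈ -71859.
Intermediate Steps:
A(y, d) = 2*y
g(u) = 1/(24 + u) (g(u) = 1/(2*12 + u) = 1/(24 + u))
17452 + (43*(-2077) - g(47)) = 17452 + (43*(-2077) - 1/(24 + 47)) = 17452 + (-89311 - 1/71) = 17452 - 6341082/71 = -5101990/71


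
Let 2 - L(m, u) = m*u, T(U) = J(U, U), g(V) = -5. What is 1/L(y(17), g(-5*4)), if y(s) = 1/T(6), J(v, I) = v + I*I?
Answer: 42/89 ≈ 0.47191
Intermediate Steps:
J(v, I) = v + I²
T(U) = U + U²
y(s) = 1/42 (y(s) = 1/(6*(1 + 6)) = 1/(6*7) = 1/42)
L(m, u) = 2 - m*u
1/L(y(17), g(-5*4)) = 1/(2 - 1*1/42*(-5)) = 1/(2 + 5/42) = 1/(89/42) = 42/89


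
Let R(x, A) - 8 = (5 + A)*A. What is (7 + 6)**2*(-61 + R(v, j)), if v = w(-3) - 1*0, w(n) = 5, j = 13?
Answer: 30589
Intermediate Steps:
v = 5 (v = 5 - 1*0 = 5 + 0 = 5)
R(x, A) = 8 + A*(5 + A) (R(x, A) = 8 + (5 + A)*A = 8 + A*(5 + A))
(7 + 6)**2*(-61 + R(v, j)) = (7 + 6)**2*(-61 + (8 + 13**2 + 5*13)) = 13**2*(-61 + (8 + 169 + 65)) = 169*(-61 + 242) = 169*181 = 30589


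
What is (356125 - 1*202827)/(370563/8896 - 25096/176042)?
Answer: 120037671223168/32505698815 ≈ 3692.8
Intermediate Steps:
(356125 - 1*202827)/(370563/8896 - 25096/176042) = (356125 - 202827)/(370563*(1/8896) - 25096*1/176042) = 153298/(370563/8896 - 12548/88021) = 153298/(32505698815/783034816) = 153298*(783034816/32505698815) = 120037671223168/32505698815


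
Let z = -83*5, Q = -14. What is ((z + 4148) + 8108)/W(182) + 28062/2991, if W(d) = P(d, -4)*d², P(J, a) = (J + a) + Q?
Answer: 50825876421/5416038992 ≈ 9.3843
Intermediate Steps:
z = -415
P(J, a) = -14 + J + a (P(J, a) = (J + a) - 14 = -14 + J + a)
W(d) = d²*(-18 + d) (W(d) = (-14 + d - 4)*d² = (-18 + d)*d² = d²*(-18 + d))
((z + 4148) + 8108)/W(182) + 28062/2991 = ((-415 + 4148) + 8108)/((182²*(-18 + 182))) + 28062/2991 = (3733 + 8108)/((33124*164)) + 28062*(1/2991) = 11841/5432336 + 9354/997 = 50825876421/5416038992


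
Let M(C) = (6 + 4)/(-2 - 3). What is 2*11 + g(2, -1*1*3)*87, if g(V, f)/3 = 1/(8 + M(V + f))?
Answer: 131/2 ≈ 65.500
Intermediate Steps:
M(C) = -2 (M(C) = 10/(-5) = 10*(-⅕) = -2)
g(V, f) = ½ (g(V, f) = 3/(8 - 2) = 3/6 = 3*(⅙) = ½)
2*11 + g(2, -1*1*3)*87 = 2*11 + (½)*87 = 22 + 87/2 = 131/2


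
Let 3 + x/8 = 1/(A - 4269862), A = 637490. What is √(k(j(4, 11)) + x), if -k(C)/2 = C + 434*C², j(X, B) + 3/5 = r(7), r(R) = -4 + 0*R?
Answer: 132*I*√21748935413067/4540465 ≈ 135.58*I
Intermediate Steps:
r(R) = -4 (r(R) = -4 + 0 = -4)
j(X, B) = -23/5 (j(X, B) = -⅗ - 4 = -23/5)
k(C) = -868*C² - 2*C (k(C) = -2*(C + 434*C²) = -868*C² - 2*C)
x = -21794234/908093 (x = -24 + 8/(637490 - 4269862) = -24 + 8/(-3632372) = -24 + 8*(-1/3632372) = -24 - 2/908093 = -21794234/908093 ≈ -24.000)
√(k(j(4, 11)) + x) = √(-2*(-23/5)*(1 + 434*(-23/5)) - 21794234/908093) = √(-2*(-23/5)*(1 - 9982/5) - 21794234/908093) = √(-2*(-23/5)*(-9977/5) - 21794234/908093) = √(-458942/25 - 21794234/908093) = √(-417306873456/22702325) = 132*I*√21748935413067/4540465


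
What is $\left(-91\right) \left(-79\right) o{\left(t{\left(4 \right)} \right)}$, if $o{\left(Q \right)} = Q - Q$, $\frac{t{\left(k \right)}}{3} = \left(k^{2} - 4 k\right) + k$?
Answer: $0$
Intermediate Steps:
$t{\left(k \right)} = - 9 k + 3 k^{2}$ ($t{\left(k \right)} = 3 \left(\left(k^{2} - 4 k\right) + k\right) = 3 \left(k^{2} - 3 k\right) = - 9 k + 3 k^{2}$)
$o{\left(Q \right)} = 0$
$\left(-91\right) \left(-79\right) o{\left(t{\left(4 \right)} \right)} = \left(-91\right) \left(-79\right) 0 = 7189 \cdot 0 = 0$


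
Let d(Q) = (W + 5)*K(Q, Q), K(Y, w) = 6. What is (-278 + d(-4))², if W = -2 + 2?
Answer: 61504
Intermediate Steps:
W = 0
d(Q) = 30 (d(Q) = (0 + 5)*6 = 5*6 = 30)
(-278 + d(-4))² = (-278 + 30)² = (-248)² = 61504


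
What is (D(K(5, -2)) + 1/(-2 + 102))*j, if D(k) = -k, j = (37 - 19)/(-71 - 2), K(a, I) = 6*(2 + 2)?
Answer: 21591/3650 ≈ 5.9153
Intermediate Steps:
K(a, I) = 24 (K(a, I) = 6*4 = 24)
j = -18/73 (j = 18/(-73) = 18*(-1/73) = -18/73 ≈ -0.24658)
(D(K(5, -2)) + 1/(-2 + 102))*j = (-1*24 + 1/(-2 + 102))*(-18/73) = (-24 + 1/100)*(-18/73) = -2399/100*(-18/73) = 21591/3650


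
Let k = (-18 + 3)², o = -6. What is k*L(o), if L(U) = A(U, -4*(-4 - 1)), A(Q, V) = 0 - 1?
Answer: -225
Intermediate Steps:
k = 225 (k = (-15)² = 225)
A(Q, V) = -1
L(U) = -1
k*L(o) = 225*(-1) = -225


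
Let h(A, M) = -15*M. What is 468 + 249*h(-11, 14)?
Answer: -51822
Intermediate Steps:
468 + 249*h(-11, 14) = 468 + 249*(-15*14) = 468 + 249*(-210) = 468 - 52290 = -51822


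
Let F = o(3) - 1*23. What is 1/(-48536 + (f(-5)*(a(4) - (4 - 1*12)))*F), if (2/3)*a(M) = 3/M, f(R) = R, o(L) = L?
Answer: -2/95247 ≈ -2.0998e-5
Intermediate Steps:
a(M) = 9/(2*M) (a(M) = 3*(3/M)/2 = 9/(2*M))
F = -20 (F = 3 - 1*23 = 3 - 23 = -20)
1/(-48536 + (f(-5)*(a(4) - (4 - 1*12)))*F) = 1/(-48536 - 5*((9/2)/4 - (4 - 1*12))*(-20)) = 1/(-48536 - 5*((9/2)*(¼) - (4 - 12))*(-20)) = 1/(-48536 - 5*(9/8 - 1*(-8))*(-20)) = 1/(-48536 - 5*(9/8 + 8)*(-20)) = 1/(-48536 - 5*73/8*(-20)) = 1/(-48536 - 365/8*(-20)) = 1/(-48536 + 1825/2) = 1/(-95247/2) = -2/95247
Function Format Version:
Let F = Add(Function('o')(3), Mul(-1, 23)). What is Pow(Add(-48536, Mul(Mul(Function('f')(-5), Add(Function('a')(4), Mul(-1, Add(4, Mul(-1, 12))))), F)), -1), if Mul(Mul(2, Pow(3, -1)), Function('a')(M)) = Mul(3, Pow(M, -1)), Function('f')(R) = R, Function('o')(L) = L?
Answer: Rational(-2, 95247) ≈ -2.0998e-5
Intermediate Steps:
Function('a')(M) = Mul(Rational(9, 2), Pow(M, -1)) (Function('a')(M) = Mul(Rational(3, 2), Mul(3, Pow(M, -1))) = Mul(Rational(9, 2), Pow(M, -1)))
F = -20 (F = Add(3, Mul(-1, 23)) = Add(3, -23) = -20)
Pow(Add(-48536, Mul(Mul(Function('f')(-5), Add(Function('a')(4), Mul(-1, Add(4, Mul(-1, 12))))), F)), -1) = Pow(Add(-48536, Mul(Mul(-5, Add(Mul(Rational(9, 2), Pow(4, -1)), Mul(-1, Add(4, Mul(-1, 12))))), -20)), -1) = Pow(Add(-48536, Mul(Mul(-5, Add(Mul(Rational(9, 2), Rational(1, 4)), Mul(-1, Add(4, -12)))), -20)), -1) = Pow(Add(-48536, Mul(Mul(-5, Add(Rational(9, 8), Mul(-1, -8))), -20)), -1) = Pow(Add(-48536, Mul(Mul(-5, Add(Rational(9, 8), 8)), -20)), -1) = Pow(Add(-48536, Mul(Mul(-5, Rational(73, 8)), -20)), -1) = Pow(Add(-48536, Mul(Rational(-365, 8), -20)), -1) = Pow(Add(-48536, Rational(1825, 2)), -1) = Pow(Rational(-95247, 2), -1) = Rational(-2, 95247)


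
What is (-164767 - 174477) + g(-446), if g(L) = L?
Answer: -339690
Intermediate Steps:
(-164767 - 174477) + g(-446) = (-164767 - 174477) - 446 = -339244 - 446 = -339690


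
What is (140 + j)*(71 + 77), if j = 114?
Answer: 37592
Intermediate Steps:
(140 + j)*(71 + 77) = (140 + 114)*(71 + 77) = 254*148 = 37592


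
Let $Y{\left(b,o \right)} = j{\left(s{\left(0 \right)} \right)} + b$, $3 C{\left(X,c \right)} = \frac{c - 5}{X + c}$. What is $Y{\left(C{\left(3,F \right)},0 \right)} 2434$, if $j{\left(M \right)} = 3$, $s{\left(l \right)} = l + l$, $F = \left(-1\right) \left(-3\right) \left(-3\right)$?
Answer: $\frac{82756}{9} \approx 9195.1$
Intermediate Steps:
$F = -9$ ($F = 3 \left(-3\right) = -9$)
$s{\left(l \right)} = 2 l$
$C{\left(X,c \right)} = \frac{-5 + c}{3 \left(X + c\right)}$ ($C{\left(X,c \right)} = \frac{\left(c - 5\right) \frac{1}{X + c}}{3} = \frac{\left(-5 + c\right) \frac{1}{X + c}}{3} = \frac{\frac{1}{X + c} \left(-5 + c\right)}{3} = \frac{-5 + c}{3 \left(X + c\right)}$)
$Y{\left(b,o \right)} = 3 + b$
$Y{\left(C{\left(3,F \right)},0 \right)} 2434 = \left(3 + \frac{-5 - 9}{3 \left(3 - 9\right)}\right) 2434 = \left(3 + \frac{1}{3} \frac{1}{-6} \left(-14\right)\right) 2434 = \left(3 + \frac{1}{3} \left(- \frac{1}{6}\right) \left(-14\right)\right) 2434 = \left(3 + \frac{7}{9}\right) 2434 = \frac{34}{9} \cdot 2434 = \frac{82756}{9}$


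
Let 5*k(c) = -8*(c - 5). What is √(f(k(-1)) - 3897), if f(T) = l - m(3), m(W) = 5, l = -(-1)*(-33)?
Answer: I*√3935 ≈ 62.73*I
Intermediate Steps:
l = -33 (l = -1*33 = -33)
k(c) = 8 - 8*c/5 (k(c) = (-8*(c - 5))/5 = (-8*(-5 + c))/5 = (40 - 8*c)/5 = 8 - 8*c/5)
f(T) = -38 (f(T) = -33 - 1*5 = -33 - 5 = -38)
√(f(k(-1)) - 3897) = √(-38 - 3897) = √(-3935) = I*√3935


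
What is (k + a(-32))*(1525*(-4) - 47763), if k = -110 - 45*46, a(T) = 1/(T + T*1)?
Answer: 7515019623/64 ≈ 1.1742e+8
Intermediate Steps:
a(T) = 1/(2*T) (a(T) = 1/(T + T) = 1/(2*T))
k = -2180 (k = -110 - 2070 = -2180)
(k + a(-32))*(1525*(-4) - 47763) = (-2180 + (1/2)/(-32))*(1525*(-4) - 47763) = (-2180 + (1/2)*(-1/32))*(-6100 - 47763) = (-2180 - 1/64)*(-53863) = -139521/64*(-53863) = 7515019623/64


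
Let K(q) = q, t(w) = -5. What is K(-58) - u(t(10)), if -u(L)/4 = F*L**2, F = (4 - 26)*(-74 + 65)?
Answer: 19742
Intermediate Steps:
F = 198 (F = -22*(-9) = 198)
u(L) = -792*L**2
K(-58) - u(t(10)) = -58 - (-792)*(-5)**2 = -58 - (-792)*25 = -58 - 1*(-19800) = -58 + 19800 = 19742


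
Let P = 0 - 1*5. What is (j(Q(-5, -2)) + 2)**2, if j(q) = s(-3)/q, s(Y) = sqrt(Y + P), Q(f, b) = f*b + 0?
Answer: (10 + I*sqrt(2))**2/25 ≈ 3.92 + 1.1314*I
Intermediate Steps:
Q(f, b) = b*f (Q(f, b) = b*f + 0 = b*f)
P = -5 (P = 0 - 5 = -5)
s(Y) = sqrt(-5 + Y) (s(Y) = sqrt(Y - 5) = sqrt(-5 + Y))
j(q) = 2*I*sqrt(2)/q (j(q) = sqrt(-5 - 3)/q = sqrt(-8)/q = (2*I*sqrt(2))/q = 2*I*sqrt(2)/q)
(j(Q(-5, -2)) + 2)**2 = (2*I*sqrt(2)/((-2*(-5))) + 2)**2 = (2*I*sqrt(2)/10 + 2)**2 = (2*I*sqrt(2)*(1/10) + 2)**2 = (I*sqrt(2)/5 + 2)**2 = (2 + I*sqrt(2)/5)**2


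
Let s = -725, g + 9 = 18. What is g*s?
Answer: -6525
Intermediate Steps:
g = 9 (g = -9 + 18 = 9)
g*s = 9*(-725) = -6525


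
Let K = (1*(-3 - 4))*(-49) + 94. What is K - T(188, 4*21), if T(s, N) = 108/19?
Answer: 8195/19 ≈ 431.32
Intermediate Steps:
T(s, N) = 108/19 (T(s, N) = 108*(1/19) = 108/19)
K = 437 (K = (1*(-7))*(-49) + 94 = -7*(-49) + 94 = 343 + 94 = 437)
K - T(188, 4*21) = 437 - 1*108/19 = 437 - 108/19 = 8195/19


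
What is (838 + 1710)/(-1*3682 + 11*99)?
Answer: -2548/2593 ≈ -0.98265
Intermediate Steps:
(838 + 1710)/(-1*3682 + 11*99) = 2548/(-3682 + 1089) = 2548/(-2593) = 2548*(-1/2593) = -2548/2593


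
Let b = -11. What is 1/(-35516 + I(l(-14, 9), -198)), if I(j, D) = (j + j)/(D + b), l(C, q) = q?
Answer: -209/7422862 ≈ -2.8156e-5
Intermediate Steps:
I(j, D) = 2*j/(-11 + D) (I(j, D) = (j + j)/(D - 11) = (2*j)/(-11 + D) = 2*j/(-11 + D))
1/(-35516 + I(l(-14, 9), -198)) = 1/(-35516 + 2*9/(-11 - 198)) = 1/(-35516 + 2*9/(-209)) = 1/(-35516 + 2*9*(-1/209)) = 1/(-35516 - 18/209) = 1/(-7422862/209) = -209/7422862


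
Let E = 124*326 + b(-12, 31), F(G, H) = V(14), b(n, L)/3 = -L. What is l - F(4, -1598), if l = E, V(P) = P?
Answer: 40317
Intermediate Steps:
b(n, L) = -3*L (b(n, L) = 3*(-L) = -3*L)
F(G, H) = 14
E = 40331 (E = 124*326 - 3*31 = 40424 - 93 = 40331)
l = 40331
l - F(4, -1598) = 40331 - 1*14 = 40331 - 14 = 40317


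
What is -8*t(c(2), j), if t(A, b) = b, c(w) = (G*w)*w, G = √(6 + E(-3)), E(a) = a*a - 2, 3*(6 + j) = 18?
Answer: 0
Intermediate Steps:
j = 0 (j = -6 + (⅓)*18 = -6 + 6 = 0)
E(a) = -2 + a² (E(a) = a² - 2 = -2 + a²)
G = √13 (G = √(6 + (-2 + (-3)²)) = √(6 + (-2 + 9)) = √(6 + 7) = √13 ≈ 3.6056)
c(w) = √13*w² (c(w) = (√13*w)*w = (w*√13)*w = √13*w²)
-8*t(c(2), j) = -8*0 = 0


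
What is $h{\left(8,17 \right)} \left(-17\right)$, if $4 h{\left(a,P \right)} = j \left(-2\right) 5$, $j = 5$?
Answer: $\frac{425}{2} \approx 212.5$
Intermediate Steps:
$h{\left(a,P \right)} = - \frac{25}{2}$ ($h{\left(a,P \right)} = \frac{5 \left(-2\right) 5}{4} = \frac{\left(-10\right) 5}{4} = \frac{1}{4} \left(-50\right) = - \frac{25}{2}$)
$h{\left(8,17 \right)} \left(-17\right) = \left(- \frac{25}{2}\right) \left(-17\right) = \frac{425}{2}$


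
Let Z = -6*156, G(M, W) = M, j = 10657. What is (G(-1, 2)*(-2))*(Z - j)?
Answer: -23186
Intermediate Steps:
Z = -936
(G(-1, 2)*(-2))*(Z - j) = (-1*(-2))*(-936 - 1*10657) = 2*(-936 - 10657) = 2*(-11593) = -23186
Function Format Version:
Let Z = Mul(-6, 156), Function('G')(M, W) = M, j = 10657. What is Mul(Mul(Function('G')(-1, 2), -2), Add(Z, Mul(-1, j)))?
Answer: -23186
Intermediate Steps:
Z = -936
Mul(Mul(Function('G')(-1, 2), -2), Add(Z, Mul(-1, j))) = Mul(Mul(-1, -2), Add(-936, Mul(-1, 10657))) = Mul(2, Add(-936, -10657)) = Mul(2, -11593) = -23186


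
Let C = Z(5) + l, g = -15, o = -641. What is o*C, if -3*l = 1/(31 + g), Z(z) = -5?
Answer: 154481/48 ≈ 3218.4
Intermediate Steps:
l = -1/48 (l = -1/(3*(31 - 15)) = -⅓/16 = -⅓*1/16 = -1/48 ≈ -0.020833)
C = -241/48 (C = -5 - 1/48 = -241/48 ≈ -5.0208)
o*C = -641*(-241/48) = 154481/48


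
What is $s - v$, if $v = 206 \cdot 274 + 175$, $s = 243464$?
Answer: $186845$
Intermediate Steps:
$v = 56619$ ($v = 56444 + 175 = 56619$)
$s - v = 243464 - 56619 = 186845$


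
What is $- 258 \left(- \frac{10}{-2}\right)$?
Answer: $-1290$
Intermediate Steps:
$- 258 \left(- \frac{10}{-2}\right) = - 258 \left(\left(-10\right) \left(- \frac{1}{2}\right)\right) = - 258 \cdot 5 = \left(-1\right) 1290 = -1290$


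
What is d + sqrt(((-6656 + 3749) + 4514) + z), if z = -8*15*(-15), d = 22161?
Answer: 22161 + sqrt(3407) ≈ 22219.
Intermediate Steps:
z = 1800 (z = -120*(-15) = 1800)
d + sqrt(((-6656 + 3749) + 4514) + z) = 22161 + sqrt(((-6656 + 3749) + 4514) + 1800) = 22161 + sqrt((-2907 + 4514) + 1800) = 22161 + sqrt(1607 + 1800) = 22161 + sqrt(3407)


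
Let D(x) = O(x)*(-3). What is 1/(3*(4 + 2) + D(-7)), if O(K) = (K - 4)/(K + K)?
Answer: 14/219 ≈ 0.063927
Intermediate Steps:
O(K) = (-4 + K)/(2*K) (O(K) = (-4 + K)/((2*K)) = (-4 + K)*(1/(2*K)) = (-4 + K)/(2*K))
D(x) = -3*(-4 + x)/(2*x) (D(x) = ((-4 + x)/(2*x))*(-3) = -3*(-4 + x)/(2*x))
1/(3*(4 + 2) + D(-7)) = 1/(3*(4 + 2) + (-3/2 + 6/(-7))) = 1/(3*6 + (-3/2 + 6*(-⅐))) = 1/(18 + (-3/2 - 6/7)) = 1/(18 - 33/14) = 1/(219/14) = 14/219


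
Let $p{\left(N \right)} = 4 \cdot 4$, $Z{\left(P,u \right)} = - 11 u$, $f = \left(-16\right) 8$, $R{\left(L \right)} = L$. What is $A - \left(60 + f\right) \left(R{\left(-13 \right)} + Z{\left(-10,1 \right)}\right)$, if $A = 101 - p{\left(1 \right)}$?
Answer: $-1547$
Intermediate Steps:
$f = -128$
$p{\left(N \right)} = 16$
$A = 85$ ($A = 101 - 16 = 85$)
$A - \left(60 + f\right) \left(R{\left(-13 \right)} + Z{\left(-10,1 \right)}\right) = 85 - \left(60 - 128\right) \left(-13 - 11\right) = 85 - - 68 \left(-13 - 11\right) = 85 - \left(-68\right) \left(-24\right) = 85 - 1632 = -1547$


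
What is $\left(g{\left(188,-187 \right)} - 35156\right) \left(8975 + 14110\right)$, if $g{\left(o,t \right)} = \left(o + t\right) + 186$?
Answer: $-807259365$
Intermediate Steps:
$g{\left(o,t \right)} = 186 + o + t$
$\left(g{\left(188,-187 \right)} - 35156\right) \left(8975 + 14110\right) = \left(\left(186 + 188 - 187\right) - 35156\right) \left(8975 + 14110\right) = \left(187 - 35156\right) 23085 = \left(-34969\right) 23085 = -807259365$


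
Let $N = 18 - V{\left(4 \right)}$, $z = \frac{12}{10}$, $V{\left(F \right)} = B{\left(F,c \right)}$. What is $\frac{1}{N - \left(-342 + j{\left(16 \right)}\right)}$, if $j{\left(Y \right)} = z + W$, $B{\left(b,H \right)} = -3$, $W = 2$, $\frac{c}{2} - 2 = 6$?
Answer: $\frac{5}{1799} \approx 0.0027793$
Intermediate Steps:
$c = 16$ ($c = 4 + 2 \cdot 6 = 4 + 12 = 16$)
$V{\left(F \right)} = -3$
$z = \frac{6}{5}$ ($z = 12 \cdot \frac{1}{10} = \frac{6}{5} \approx 1.2$)
$N = 21$ ($N = 18 - -3 = 18 + 3 = 21$)
$j{\left(Y \right)} = \frac{16}{5}$ ($j{\left(Y \right)} = \frac{6}{5} + 2 = \frac{16}{5}$)
$\frac{1}{N - \left(-342 + j{\left(16 \right)}\right)} = \frac{1}{21 + \left(342 - \frac{16}{5}\right)} = \frac{1}{21 + \frac{1694}{5}} = \frac{1}{\frac{1799}{5}} = \frac{5}{1799}$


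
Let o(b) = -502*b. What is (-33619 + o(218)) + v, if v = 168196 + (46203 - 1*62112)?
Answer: 9232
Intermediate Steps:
v = 152287 (v = 168196 + (46203 - 62112) = 168196 - 15909 = 152287)
(-33619 + o(218)) + v = (-33619 - 502*218) + 152287 = (-33619 - 109436) + 152287 = -143055 + 152287 = 9232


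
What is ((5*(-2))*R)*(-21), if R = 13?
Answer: 2730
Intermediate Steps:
((5*(-2))*R)*(-21) = ((5*(-2))*13)*(-21) = -10*13*(-21) = -130*(-21) = 2730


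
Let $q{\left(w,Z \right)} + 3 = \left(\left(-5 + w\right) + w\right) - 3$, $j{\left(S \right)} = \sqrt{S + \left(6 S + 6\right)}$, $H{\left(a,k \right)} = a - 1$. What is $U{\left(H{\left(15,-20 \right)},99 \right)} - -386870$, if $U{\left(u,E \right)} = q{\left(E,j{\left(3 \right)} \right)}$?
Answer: $387057$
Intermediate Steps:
$H{\left(a,k \right)} = -1 + a$
$j{\left(S \right)} = \sqrt{6 + 7 S}$ ($j{\left(S \right)} = \sqrt{S + \left(6 + 6 S\right)} = \sqrt{6 + 7 S}$)
$q{\left(w,Z \right)} = -11 + 2 w$ ($q{\left(w,Z \right)} = -3 + \left(\left(\left(-5 + w\right) + w\right) - 3\right) = -3 + \left(\left(-5 + 2 w\right) - 3\right) = -3 + \left(-8 + 2 w\right) = -11 + 2 w$)
$U{\left(u,E \right)} = -11 + 2 E$
$U{\left(H{\left(15,-20 \right)},99 \right)} - -386870 = \left(-11 + 2 \cdot 99\right) - -386870 = \left(-11 + 198\right) + 386870 = 187 + 386870 = 387057$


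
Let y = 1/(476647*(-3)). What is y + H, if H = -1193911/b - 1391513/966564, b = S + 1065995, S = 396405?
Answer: -379999789194894697/168435514179964800 ≈ -2.2561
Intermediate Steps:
b = 1462400 (b = 396405 + 1065995 = 1462400)
y = -1/1429941 (y = 1/(-1429941) = -1/1429941 ≈ -6.9933e-7)
H = -797235000751/353375798400 (H = -1193911/1462400 - 1391513/966564 = -797235000751/353375798400 ≈ -2.2561)
y + H = -1/1429941 - 797235000751/353375798400 = -379999789194894697/168435514179964800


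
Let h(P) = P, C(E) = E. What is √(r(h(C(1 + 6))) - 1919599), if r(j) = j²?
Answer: 5*I*√76782 ≈ 1385.5*I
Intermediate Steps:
√(r(h(C(1 + 6))) - 1919599) = √((1 + 6)² - 1919599) = √(7² - 1919599) = √(49 - 1919599) = √(-1919550) = 5*I*√76782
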